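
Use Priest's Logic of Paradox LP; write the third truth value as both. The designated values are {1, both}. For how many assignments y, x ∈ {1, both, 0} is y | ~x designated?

8

Of the 9 assignments, 8 give a value in {1, both}.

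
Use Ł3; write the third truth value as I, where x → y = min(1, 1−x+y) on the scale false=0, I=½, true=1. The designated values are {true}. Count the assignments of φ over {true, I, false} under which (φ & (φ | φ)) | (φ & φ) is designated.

φ=true: true ✓
φ=I: I ·
φ=false: false ·

1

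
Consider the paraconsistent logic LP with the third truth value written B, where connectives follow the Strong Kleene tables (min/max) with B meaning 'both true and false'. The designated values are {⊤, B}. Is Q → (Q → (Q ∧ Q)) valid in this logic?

Yes

Every assignment of Q over {⊤, B, ⊥} gives a value in {⊤, B}.
In particular, with Q=B: Q → (Q → (Q ∧ Q)) = B.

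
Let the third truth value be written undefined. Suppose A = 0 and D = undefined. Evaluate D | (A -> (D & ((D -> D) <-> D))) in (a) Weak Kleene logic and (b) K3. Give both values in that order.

In Weak Kleene logic: D -> D = undefined -> undefined = undefined  [any arg is the third value ⇒ result is the third value]
(D -> D) <-> D = undefined <-> undefined = undefined
D & ((D -> D) <-> D) = undefined & undefined = undefined
A -> (D & ((D -> D) <-> D)) = 0 -> undefined = undefined
D | (A -> (D & ((D -> D) <-> D))) = undefined | undefined = undefined
In K3: D -> D = undefined -> undefined = undefined  [~undefined | undefined]
(D -> D) <-> D = undefined <-> undefined = undefined
D & ((D -> D) <-> D) = undefined & undefined = undefined
A -> (D & ((D -> D) <-> D)) = 0 -> undefined = 1
D | (A -> (D & ((D -> D) <-> D))) = undefined | 1 = 1
They differ because Weak Kleene logic and K3 treat undefined differently under the binary connectives.

undefined; 1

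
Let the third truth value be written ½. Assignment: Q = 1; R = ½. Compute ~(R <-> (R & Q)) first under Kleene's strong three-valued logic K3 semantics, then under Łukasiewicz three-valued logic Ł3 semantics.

In Kleene's strong three-valued logic K3: R & Q = ½ & 1 = ½
R <-> (R & Q) = ½ <-> ½ = ½
~(R <-> (R & Q)) = ~½ = ½
In Łukasiewicz three-valued logic Ł3: R & Q = ½ & 1 = ½
R <-> (R & Q) = ½ <-> ½ = 1  [1 − |½−½|]
~(R <-> (R & Q)) = ~1 = 0
They differ because Kleene's strong three-valued logic K3 and Łukasiewicz three-valued logic Ł3 treat ½ differently under implication.

½; 0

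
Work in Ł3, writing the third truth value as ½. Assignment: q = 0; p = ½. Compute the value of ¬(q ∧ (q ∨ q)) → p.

q ∨ q = 0 ∨ 0 = 0
q ∧ (q ∨ q) = 0 ∧ 0 = 0
¬(q ∧ (q ∨ q)) = ¬0 = 1
¬(q ∧ (q ∨ q)) → p = 1 → ½ = ½  [min(1, 1−1+½)]

½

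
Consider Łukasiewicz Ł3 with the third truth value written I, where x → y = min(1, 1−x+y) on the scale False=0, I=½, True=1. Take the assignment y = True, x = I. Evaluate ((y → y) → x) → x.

y → y = True → True = True
(y → y) → x = True → I = I  [min(1, 1−1+½)]
((y → y) → x) → x = I → I = True

True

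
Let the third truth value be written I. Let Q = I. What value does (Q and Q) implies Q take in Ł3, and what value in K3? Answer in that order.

True; I

In Ł3: Q and Q = I and I = I
(Q and Q) implies Q = I implies I = True  [min(1, 1−½+½)]
In K3: Q and Q = I and I = I
(Q and Q) implies Q = I implies I = I  [not I or I]
They differ because Ł3 and K3 treat I differently under implication.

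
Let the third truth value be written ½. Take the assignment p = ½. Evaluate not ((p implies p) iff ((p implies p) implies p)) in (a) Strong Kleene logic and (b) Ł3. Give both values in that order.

In Strong Kleene logic: p implies p = ½ implies ½ = ½  [not ½ or ½]
p implies p = ½ implies ½ = ½
(p implies p) implies p = ½ implies ½ = ½
(p implies p) iff ((p implies p) implies p) = ½ iff ½ = ½
not ((p implies p) iff ((p implies p) implies p)) = not ½ = ½
In Ł3: p implies p = ½ implies ½ = 1  [min(1, 1−½+½)]
p implies p = ½ implies ½ = 1
(p implies p) implies p = 1 implies ½ = ½
(p implies p) iff ((p implies p) implies p) = 1 iff ½ = ½
not ((p implies p) iff ((p implies p) implies p)) = not ½ = ½

½; ½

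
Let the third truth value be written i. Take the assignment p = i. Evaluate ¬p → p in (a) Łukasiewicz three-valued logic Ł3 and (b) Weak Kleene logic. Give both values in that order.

In Łukasiewicz three-valued logic Ł3: ¬p = ¬i = i
¬p → p = i → i = T  [min(1, 1−½+½)]
In Weak Kleene logic: ¬p = ¬i = i
¬p → p = i → i = i
They differ because Łukasiewicz three-valued logic Ł3 and Weak Kleene logic treat i differently under the binary connectives.

T; i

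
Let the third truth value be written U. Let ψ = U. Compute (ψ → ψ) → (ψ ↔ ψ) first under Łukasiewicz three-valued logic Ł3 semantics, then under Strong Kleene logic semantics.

true; U

In Łukasiewicz three-valued logic Ł3: ψ → ψ = U → U = true  [min(1, 1−½+½)]
ψ ↔ ψ = U ↔ U = true
(ψ → ψ) → (ψ ↔ ψ) = true → true = true
In Strong Kleene logic: ψ → ψ = U → U = U  [¬U ∨ U]
ψ ↔ ψ = U ↔ U = U
(ψ → ψ) → (ψ ↔ ψ) = U → U = U
They differ because Łukasiewicz three-valued logic Ł3 and Strong Kleene logic treat U differently under implication.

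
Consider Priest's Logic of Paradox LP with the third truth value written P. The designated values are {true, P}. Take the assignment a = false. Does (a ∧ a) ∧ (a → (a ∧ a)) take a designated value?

No

a ∧ a = false ∧ false = false
a ∧ a = false ∧ false = false
a → (a ∧ a) = false → false = true
(a ∧ a) ∧ (a → (a ∧ a)) = false ∧ true = false
false ∉ {true, P}.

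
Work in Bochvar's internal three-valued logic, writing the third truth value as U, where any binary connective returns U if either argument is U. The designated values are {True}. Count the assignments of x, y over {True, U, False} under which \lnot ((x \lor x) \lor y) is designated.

Designated under: (x=False, y=False).

1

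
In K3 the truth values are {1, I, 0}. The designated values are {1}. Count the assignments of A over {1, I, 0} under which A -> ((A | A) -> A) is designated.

2

A=1: 1 ✓
A=I: I ·
A=0: 1 ✓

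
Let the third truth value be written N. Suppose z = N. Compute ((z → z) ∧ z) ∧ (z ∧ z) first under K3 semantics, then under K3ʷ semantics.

In K3: z → z = N → N = N
(z → z) ∧ z = N ∧ N = N
z ∧ z = N ∧ N = N
((z → z) ∧ z) ∧ (z ∧ z) = N ∧ N = N
In K3ʷ: z → z = N → N = N  [any arg is the third value ⇒ result is the third value]
(z → z) ∧ z = N ∧ N = N
z ∧ z = N ∧ N = N
((z → z) ∧ z) ∧ (z ∧ z) = N ∧ N = N

N; N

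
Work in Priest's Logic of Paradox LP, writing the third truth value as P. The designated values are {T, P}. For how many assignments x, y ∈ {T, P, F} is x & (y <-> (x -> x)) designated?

5

Of the 9 assignments, 5 give a value in {T, P}.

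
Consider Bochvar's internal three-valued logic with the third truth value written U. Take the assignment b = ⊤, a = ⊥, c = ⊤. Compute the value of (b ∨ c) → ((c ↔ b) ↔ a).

b ∨ c = ⊤ ∨ ⊤ = ⊤
c ↔ b = ⊤ ↔ ⊤ = ⊤
(c ↔ b) ↔ a = ⊤ ↔ ⊥ = ⊥
(b ∨ c) → ((c ↔ b) ↔ a) = ⊤ → ⊥ = ⊥

⊥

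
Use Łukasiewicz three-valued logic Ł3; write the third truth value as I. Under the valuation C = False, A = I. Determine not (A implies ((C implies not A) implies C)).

I

not A = not I = I
C implies not A = False implies I = True
(C implies not A) implies C = True implies False = False
A implies ((C implies not A) implies C) = I implies False = I
not (A implies ((C implies not A) implies C)) = not I = I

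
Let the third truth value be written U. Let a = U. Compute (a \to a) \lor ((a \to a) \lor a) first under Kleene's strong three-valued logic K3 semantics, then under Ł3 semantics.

In Kleene's strong three-valued logic K3: a \to a = U \to U = U  [\lnot U \lor U]
a \to a = U \to U = U
(a \to a) \lor a = U \lor U = U
(a \to a) \lor ((a \to a) \lor a) = U \lor U = U
In Ł3: a \to a = U \to U = T
a \to a = U \to U = T
(a \to a) \lor a = T \lor U = T
(a \to a) \lor ((a \to a) \lor a) = T \lor T = T
They differ because Kleene's strong three-valued logic K3 and Ł3 treat U differently under implication.

U; T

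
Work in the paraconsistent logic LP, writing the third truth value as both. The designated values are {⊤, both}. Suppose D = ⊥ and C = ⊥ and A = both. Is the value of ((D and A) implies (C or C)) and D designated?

No

D and A = ⊥ and both = ⊥
C or C = ⊥ or ⊥ = ⊥
(D and A) implies (C or C) = ⊥ implies ⊥ = ⊤
((D and A) implies (C or C)) and D = ⊤ and ⊥ = ⊥
⊥ ∉ {⊤, both}.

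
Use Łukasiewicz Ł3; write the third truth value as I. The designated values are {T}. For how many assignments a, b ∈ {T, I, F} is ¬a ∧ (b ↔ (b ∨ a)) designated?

Designated under: (a=F, b=T); (a=F, b=I); (a=F, b=F).

3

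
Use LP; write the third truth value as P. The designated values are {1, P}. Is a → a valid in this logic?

Every assignment of a over {1, P, 0} gives a value in {1, P}.
In particular, with a=P: a → a = P.

Yes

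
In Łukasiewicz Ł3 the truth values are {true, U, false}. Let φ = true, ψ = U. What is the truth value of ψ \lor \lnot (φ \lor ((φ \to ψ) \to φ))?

φ \to ψ = true \to U = U  [min(1, 1−1+½)]
(φ \to ψ) \to φ = U \to true = true
φ \lor ((φ \to ψ) \to φ) = true \lor true = true
\lnot (φ \lor ((φ \to ψ) \to φ)) = \lnot true = false
ψ \lor \lnot (φ \lor ((φ \to ψ) \to φ)) = U \lor false = U

U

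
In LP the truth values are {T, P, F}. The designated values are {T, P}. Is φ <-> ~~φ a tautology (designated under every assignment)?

Yes

Every assignment of φ over {T, P, F} gives a value in {T, P}.
In particular, with φ=P: φ <-> ~~φ = P.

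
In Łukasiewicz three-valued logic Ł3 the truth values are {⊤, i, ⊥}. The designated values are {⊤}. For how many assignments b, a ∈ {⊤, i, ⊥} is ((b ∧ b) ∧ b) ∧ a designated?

1

Designated under: (b=⊤, a=⊤).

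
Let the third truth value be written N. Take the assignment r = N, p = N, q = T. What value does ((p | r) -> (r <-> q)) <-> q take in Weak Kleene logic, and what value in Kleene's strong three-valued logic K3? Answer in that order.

N; N

In Weak Kleene logic: p | r = N | N = N
r <-> q = N <-> T = N
(p | r) -> (r <-> q) = N -> N = N
((p | r) -> (r <-> q)) <-> q = N <-> T = N
In Kleene's strong three-valued logic K3: p | r = N | N = N
r <-> q = N <-> T = N
(p | r) -> (r <-> q) = N -> N = N  [~N | N]
((p | r) -> (r <-> q)) <-> q = N <-> T = N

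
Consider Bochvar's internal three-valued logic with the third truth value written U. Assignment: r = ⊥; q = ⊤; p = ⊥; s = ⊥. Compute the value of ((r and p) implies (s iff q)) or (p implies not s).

r and p = ⊥ and ⊥ = ⊥
s iff q = ⊥ iff ⊤ = ⊥
(r and p) implies (s iff q) = ⊥ implies ⊥ = ⊤
not s = not ⊥ = ⊤
p implies not s = ⊥ implies ⊤ = ⊤
((r and p) implies (s iff q)) or (p implies not s) = ⊤ or ⊤ = ⊤

⊤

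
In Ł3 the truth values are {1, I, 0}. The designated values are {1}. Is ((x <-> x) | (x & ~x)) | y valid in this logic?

Every assignment of x, y over {1, I, 0} gives a value in {1}.
In particular, with x=I, y=I: ((x <-> x) | (x & ~x)) | y = 1.

Yes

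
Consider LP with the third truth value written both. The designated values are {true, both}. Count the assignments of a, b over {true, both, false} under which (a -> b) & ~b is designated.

5

Of the 9 assignments, 5 give a value in {true, both}.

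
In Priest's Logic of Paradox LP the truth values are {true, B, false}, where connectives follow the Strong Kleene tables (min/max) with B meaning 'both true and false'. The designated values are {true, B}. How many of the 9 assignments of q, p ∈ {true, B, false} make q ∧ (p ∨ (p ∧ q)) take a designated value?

Designated under: (q=true, p=true); (q=true, p=B); (q=B, p=true); (q=B, p=B).

4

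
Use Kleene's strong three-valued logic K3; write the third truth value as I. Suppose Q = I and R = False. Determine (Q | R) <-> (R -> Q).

I

Q | R = I | False = I
R -> Q = False -> I = True  [~False | I]
(Q | R) <-> (R -> Q) = I <-> True = I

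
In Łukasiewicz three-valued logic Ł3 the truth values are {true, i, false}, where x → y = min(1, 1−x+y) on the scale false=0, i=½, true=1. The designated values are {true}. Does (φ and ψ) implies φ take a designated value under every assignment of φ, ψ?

Every assignment of φ, ψ over {true, i, false} gives a value in {true}.
In particular, with φ=i, ψ=i: (φ and ψ) implies φ = true.

Yes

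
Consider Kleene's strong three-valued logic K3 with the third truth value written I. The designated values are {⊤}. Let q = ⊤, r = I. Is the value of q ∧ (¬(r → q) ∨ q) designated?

Yes

r → q = I → ⊤ = ⊤
¬(r → q) = ¬⊤ = ⊥
¬(r → q) ∨ q = ⊥ ∨ ⊤ = ⊤
q ∧ (¬(r → q) ∨ q) = ⊤ ∧ ⊤ = ⊤
⊤ ∈ {⊤}.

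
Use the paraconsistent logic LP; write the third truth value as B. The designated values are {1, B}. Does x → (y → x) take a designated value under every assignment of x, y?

Yes

Every assignment of x, y over {1, B, 0} gives a value in {1, B}.
In particular, with x=B, y=B: x → (y → x) = B.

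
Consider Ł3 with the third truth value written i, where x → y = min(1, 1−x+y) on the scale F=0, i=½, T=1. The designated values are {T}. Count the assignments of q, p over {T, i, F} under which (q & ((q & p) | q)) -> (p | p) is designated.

6

Of the 9 assignments, 6 give a value in {T}.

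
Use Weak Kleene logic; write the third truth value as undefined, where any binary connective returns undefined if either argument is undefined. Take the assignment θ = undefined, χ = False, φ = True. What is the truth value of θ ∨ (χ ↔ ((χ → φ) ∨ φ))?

undefined

χ → φ = False → True = True
(χ → φ) ∨ φ = True ∨ True = True
χ ↔ ((χ → φ) ∨ φ) = False ↔ True = False
θ ∨ (χ ↔ ((χ → φ) ∨ φ)) = undefined ∨ False = undefined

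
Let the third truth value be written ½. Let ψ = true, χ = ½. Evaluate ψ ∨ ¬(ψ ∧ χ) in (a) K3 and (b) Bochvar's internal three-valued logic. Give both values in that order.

true; ½

In K3: ψ ∧ χ = true ∧ ½ = ½
¬(ψ ∧ χ) = ¬½ = ½
ψ ∨ ¬(ψ ∧ χ) = true ∨ ½ = true
In Bochvar's internal three-valued logic: ψ ∧ χ = true ∧ ½ = ½
¬(ψ ∧ χ) = ¬½ = ½
ψ ∨ ¬(ψ ∧ χ) = true ∨ ½ = ½
They differ because K3 and Bochvar's internal three-valued logic treat ½ differently under the binary connectives.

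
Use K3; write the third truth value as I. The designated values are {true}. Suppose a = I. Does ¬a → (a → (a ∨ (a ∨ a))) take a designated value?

No

¬a = ¬I = I
a ∨ a = I ∨ I = I
a ∨ (a ∨ a) = I ∨ I = I
a → (a ∨ (a ∨ a)) = I → I = I
¬a → (a → (a ∨ (a ∨ a))) = I → I = I
I ∉ {true}.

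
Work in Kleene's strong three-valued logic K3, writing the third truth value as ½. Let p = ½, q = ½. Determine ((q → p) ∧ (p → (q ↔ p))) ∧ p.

½

q → p = ½ → ½ = ½  [¬½ ∨ ½]
q ↔ p = ½ ↔ ½ = ½
p → (q ↔ p) = ½ → ½ = ½
(q → p) ∧ (p → (q ↔ p)) = ½ ∧ ½ = ½
((q → p) ∧ (p → (q ↔ p))) ∧ p = ½ ∧ ½ = ½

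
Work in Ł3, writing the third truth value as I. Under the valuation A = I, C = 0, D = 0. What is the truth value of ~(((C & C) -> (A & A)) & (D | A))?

C & C = 0 & 0 = 0
A & A = I & I = I
(C & C) -> (A & A) = 0 -> I = 1  [min(1, 1−0+½)]
D | A = 0 | I = I
((C & C) -> (A & A)) & (D | A) = 1 & I = I
~(((C & C) -> (A & A)) & (D | A)) = ~I = I

I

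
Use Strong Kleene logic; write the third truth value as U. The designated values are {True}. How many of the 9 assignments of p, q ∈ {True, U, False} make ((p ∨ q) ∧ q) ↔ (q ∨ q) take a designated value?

Of the 9 assignments, 6 give a value in {True}.

6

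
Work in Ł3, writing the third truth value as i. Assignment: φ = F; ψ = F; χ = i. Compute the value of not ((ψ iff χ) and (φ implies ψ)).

ψ iff χ = F iff i = i
φ implies ψ = F implies F = T
(ψ iff χ) and (φ implies ψ) = i and T = i
not ((ψ iff χ) and (φ implies ψ)) = not i = i

i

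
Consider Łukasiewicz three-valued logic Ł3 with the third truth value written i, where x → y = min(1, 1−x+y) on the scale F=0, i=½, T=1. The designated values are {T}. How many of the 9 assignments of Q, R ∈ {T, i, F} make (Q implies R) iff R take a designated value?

Of the 9 assignments, 5 give a value in {T}.

5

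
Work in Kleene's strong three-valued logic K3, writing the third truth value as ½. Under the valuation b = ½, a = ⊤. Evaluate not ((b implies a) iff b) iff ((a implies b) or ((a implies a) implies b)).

b implies a = ½ implies ⊤ = ⊤
(b implies a) iff b = ⊤ iff ½ = ½
not ((b implies a) iff b) = not ½ = ½
a implies b = ⊤ implies ½ = ½
a implies a = ⊤ implies ⊤ = ⊤
(a implies a) implies b = ⊤ implies ½ = ½
(a implies b) or ((a implies a) implies b) = ½ or ½ = ½
not ((b implies a) iff b) iff ((a implies b) or ((a implies a) implies b)) = ½ iff ½ = ½

½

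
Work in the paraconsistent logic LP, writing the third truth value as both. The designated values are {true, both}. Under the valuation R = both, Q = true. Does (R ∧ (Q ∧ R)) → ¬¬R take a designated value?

Yes

Q ∧ R = true ∧ both = both
R ∧ (Q ∧ R) = both ∧ both = both
¬R = ¬both = both
¬¬R = ¬both = both
(R ∧ (Q ∧ R)) → ¬¬R = both → both = both
both ∈ {true, both}.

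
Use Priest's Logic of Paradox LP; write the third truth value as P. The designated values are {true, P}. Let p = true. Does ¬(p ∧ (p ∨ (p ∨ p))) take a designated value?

No

p ∨ p = true ∨ true = true
p ∨ (p ∨ p) = true ∨ true = true
p ∧ (p ∨ (p ∨ p)) = true ∧ true = true
¬(p ∧ (p ∨ (p ∨ p))) = ¬true = false
false ∉ {true, P}.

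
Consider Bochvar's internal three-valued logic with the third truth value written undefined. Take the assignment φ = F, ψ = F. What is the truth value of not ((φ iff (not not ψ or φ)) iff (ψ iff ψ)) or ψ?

F

not ψ = not F = T
not not ψ = not T = F
not not ψ or φ = F or F = F
φ iff (not not ψ or φ) = F iff F = T
ψ iff ψ = F iff F = T
(φ iff (not not ψ or φ)) iff (ψ iff ψ) = T iff T = T
not ((φ iff (not not ψ or φ)) iff (ψ iff ψ)) = not T = F
not ((φ iff (not not ψ or φ)) iff (ψ iff ψ)) or ψ = F or F = F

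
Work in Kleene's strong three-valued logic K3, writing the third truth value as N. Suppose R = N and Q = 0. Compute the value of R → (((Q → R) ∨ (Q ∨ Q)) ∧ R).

N

Q → R = 0 → N = 1
Q ∨ Q = 0 ∨ 0 = 0
(Q → R) ∨ (Q ∨ Q) = 1 ∨ 0 = 1
((Q → R) ∨ (Q ∨ Q)) ∧ R = 1 ∧ N = N
R → (((Q → R) ∨ (Q ∨ Q)) ∧ R) = N → N = N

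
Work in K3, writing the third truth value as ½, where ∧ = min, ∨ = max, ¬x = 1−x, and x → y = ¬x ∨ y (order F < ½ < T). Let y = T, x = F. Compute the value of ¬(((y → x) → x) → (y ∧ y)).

y → x = T → F = F
(y → x) → x = F → F = T
y ∧ y = T ∧ T = T
((y → x) → x) → (y ∧ y) = T → T = T
¬(((y → x) → x) → (y ∧ y)) = ¬T = F

F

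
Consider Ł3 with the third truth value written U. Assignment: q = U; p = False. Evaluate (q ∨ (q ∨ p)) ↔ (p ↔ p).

U

q ∨ p = U ∨ False = U
q ∨ (q ∨ p) = U ∨ U = U
p ↔ p = False ↔ False = True
(q ∨ (q ∨ p)) ↔ (p ↔ p) = U ↔ True = U  [1 − |½−1|]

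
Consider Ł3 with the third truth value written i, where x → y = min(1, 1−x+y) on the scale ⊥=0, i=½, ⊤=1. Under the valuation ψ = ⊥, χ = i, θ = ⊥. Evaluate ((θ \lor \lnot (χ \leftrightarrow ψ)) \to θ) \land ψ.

⊥

χ \leftrightarrow ψ = i \leftrightarrow ⊥ = i  [1 − |½−0|]
\lnot (χ \leftrightarrow ψ) = \lnot i = i
θ \lor \lnot (χ \leftrightarrow ψ) = ⊥ \lor i = i
(θ \lor \lnot (χ \leftrightarrow ψ)) \to θ = i \to ⊥ = i
((θ \lor \lnot (χ \leftrightarrow ψ)) \to θ) \land ψ = i \land ⊥ = ⊥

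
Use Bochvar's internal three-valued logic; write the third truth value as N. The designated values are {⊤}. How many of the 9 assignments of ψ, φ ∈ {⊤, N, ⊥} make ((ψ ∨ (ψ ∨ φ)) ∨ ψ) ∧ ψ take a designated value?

Designated under: (ψ=⊤, φ=⊤); (ψ=⊤, φ=⊥).

2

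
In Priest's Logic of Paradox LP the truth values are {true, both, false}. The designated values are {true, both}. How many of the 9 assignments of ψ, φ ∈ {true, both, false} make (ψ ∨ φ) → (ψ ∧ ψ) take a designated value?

Of the 9 assignments, 8 give a value in {true, both}.

8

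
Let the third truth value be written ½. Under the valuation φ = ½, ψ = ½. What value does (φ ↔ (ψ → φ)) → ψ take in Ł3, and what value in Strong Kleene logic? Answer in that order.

⊤; ½

In Ł3: ψ → φ = ½ → ½ = ⊤
φ ↔ (ψ → φ) = ½ ↔ ⊤ = ½
(φ ↔ (ψ → φ)) → ψ = ½ → ½ = ⊤
In Strong Kleene logic: ψ → φ = ½ → ½ = ½
φ ↔ (ψ → φ) = ½ ↔ ½ = ½
(φ ↔ (ψ → φ)) → ψ = ½ → ½ = ½
They differ because Ł3 and Strong Kleene logic treat ½ differently under implication.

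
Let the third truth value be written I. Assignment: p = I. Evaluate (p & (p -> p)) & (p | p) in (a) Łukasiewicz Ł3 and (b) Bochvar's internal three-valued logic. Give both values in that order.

In Łukasiewicz Ł3: p -> p = I -> I = ⊤
p & (p -> p) = I & ⊤ = I
p | p = I | I = I
(p & (p -> p)) & (p | p) = I & I = I
In Bochvar's internal three-valued logic: p -> p = I -> I = I
p & (p -> p) = I & I = I
p | p = I | I = I
(p & (p -> p)) & (p | p) = I & I = I

I; I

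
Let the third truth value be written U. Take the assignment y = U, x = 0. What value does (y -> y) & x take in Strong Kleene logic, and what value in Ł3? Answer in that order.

0; 0

In Strong Kleene logic: y -> y = U -> U = U
(y -> y) & x = U & 0 = 0
In Ł3: y -> y = U -> U = 1  [min(1, 1−½+½)]
(y -> y) & x = 1 & 0 = 0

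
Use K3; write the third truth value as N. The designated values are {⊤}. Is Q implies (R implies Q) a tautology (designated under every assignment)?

No

Countermodel: Q=N, R=⊤ gives N, which is not designated.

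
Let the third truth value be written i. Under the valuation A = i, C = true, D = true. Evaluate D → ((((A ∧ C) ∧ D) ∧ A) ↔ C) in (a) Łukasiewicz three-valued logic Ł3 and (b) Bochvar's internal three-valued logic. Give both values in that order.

i; i

In Łukasiewicz three-valued logic Ł3: A ∧ C = i ∧ true = i
(A ∧ C) ∧ D = i ∧ true = i
((A ∧ C) ∧ D) ∧ A = i ∧ i = i
(((A ∧ C) ∧ D) ∧ A) ↔ C = i ↔ true = i  [1 − |½−1|]
D → ((((A ∧ C) ∧ D) ∧ A) ↔ C) = true → i = i
In Bochvar's internal three-valued logic: A ∧ C = i ∧ true = i
(A ∧ C) ∧ D = i ∧ true = i
((A ∧ C) ∧ D) ∧ A = i ∧ i = i
(((A ∧ C) ∧ D) ∧ A) ↔ C = i ↔ true = i
D → ((((A ∧ C) ∧ D) ∧ A) ↔ C) = true → i = i  [any arg is the third value ⇒ result is the third value]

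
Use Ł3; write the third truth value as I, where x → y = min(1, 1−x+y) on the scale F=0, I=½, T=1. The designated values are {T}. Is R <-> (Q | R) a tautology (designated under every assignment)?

Countermodel: R=I, Q=T gives I, which is not designated.

No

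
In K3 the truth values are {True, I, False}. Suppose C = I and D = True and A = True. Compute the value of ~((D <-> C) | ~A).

I

D <-> C = True <-> I = I
~A = ~True = False
(D <-> C) | ~A = I | False = I
~((D <-> C) | ~A) = ~I = I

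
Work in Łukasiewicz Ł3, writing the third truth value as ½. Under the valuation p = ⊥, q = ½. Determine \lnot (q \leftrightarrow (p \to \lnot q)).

½

\lnot q = \lnot ½ = ½
p \to \lnot q = ⊥ \to ½ = ⊤  [min(1, 1−0+½)]
q \leftrightarrow (p \to \lnot q) = ½ \leftrightarrow ⊤ = ½
\lnot (q \leftrightarrow (p \to \lnot q)) = \lnot ½ = ½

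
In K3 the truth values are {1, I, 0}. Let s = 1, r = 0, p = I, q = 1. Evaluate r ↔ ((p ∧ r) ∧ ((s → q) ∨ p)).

1

p ∧ r = I ∧ 0 = 0
s → q = 1 → 1 = 1
(s → q) ∨ p = 1 ∨ I = 1
(p ∧ r) ∧ ((s → q) ∨ p) = 0 ∧ 1 = 0
r ↔ ((p ∧ r) ∧ ((s → q) ∨ p)) = 0 ↔ 0 = 1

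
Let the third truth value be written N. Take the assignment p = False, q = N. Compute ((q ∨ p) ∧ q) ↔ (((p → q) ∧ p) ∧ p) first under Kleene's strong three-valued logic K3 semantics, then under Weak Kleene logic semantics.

N; N

In Kleene's strong three-valued logic K3: q ∨ p = N ∨ False = N
(q ∨ p) ∧ q = N ∧ N = N
p → q = False → N = True  [¬False ∨ N]
(p → q) ∧ p = True ∧ False = False
((p → q) ∧ p) ∧ p = False ∧ False = False
((q ∨ p) ∧ q) ↔ (((p → q) ∧ p) ∧ p) = N ↔ False = N
In Weak Kleene logic: q ∨ p = N ∨ False = N
(q ∨ p) ∧ q = N ∧ N = N
p → q = False → N = N  [any arg is the third value ⇒ result is the third value]
(p → q) ∧ p = N ∧ False = N
((p → q) ∧ p) ∧ p = N ∧ False = N
((q ∨ p) ∧ q) ↔ (((p → q) ∧ p) ∧ p) = N ↔ N = N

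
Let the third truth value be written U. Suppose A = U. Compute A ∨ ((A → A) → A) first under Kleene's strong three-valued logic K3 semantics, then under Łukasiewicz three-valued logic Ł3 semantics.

U; U

In Kleene's strong three-valued logic K3: A → A = U → U = U  [¬U ∨ U]
(A → A) → A = U → U = U
A ∨ ((A → A) → A) = U ∨ U = U
In Łukasiewicz three-valued logic Ł3: A → A = U → U = ⊤  [min(1, 1−½+½)]
(A → A) → A = ⊤ → U = U
A ∨ ((A → A) → A) = U ∨ U = U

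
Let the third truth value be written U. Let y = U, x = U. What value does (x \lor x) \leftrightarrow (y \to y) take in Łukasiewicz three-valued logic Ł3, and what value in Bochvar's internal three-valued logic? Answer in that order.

In Łukasiewicz three-valued logic Ł3: x \lor x = U \lor U = U
y \to y = U \to U = 1  [min(1, 1−½+½)]
(x \lor x) \leftrightarrow (y \to y) = U \leftrightarrow 1 = U
In Bochvar's internal three-valued logic: x \lor x = U \lor U = U
y \to y = U \to U = U  [any arg is the third value ⇒ result is the third value]
(x \lor x) \leftrightarrow (y \to y) = U \leftrightarrow U = U

U; U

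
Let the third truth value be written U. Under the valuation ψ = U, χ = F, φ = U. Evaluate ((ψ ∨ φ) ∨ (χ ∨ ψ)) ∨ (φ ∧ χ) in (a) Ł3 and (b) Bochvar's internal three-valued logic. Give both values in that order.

U; U

In Ł3: ψ ∨ φ = U ∨ U = U
χ ∨ ψ = F ∨ U = U
(ψ ∨ φ) ∨ (χ ∨ ψ) = U ∨ U = U
φ ∧ χ = U ∧ F = F
((ψ ∨ φ) ∨ (χ ∨ ψ)) ∨ (φ ∧ χ) = U ∨ F = U
In Bochvar's internal three-valued logic: ψ ∨ φ = U ∨ U = U
χ ∨ ψ = F ∨ U = U
(ψ ∨ φ) ∨ (χ ∨ ψ) = U ∨ U = U
φ ∧ χ = U ∧ F = U
((ψ ∨ φ) ∨ (χ ∨ ψ)) ∨ (φ ∧ χ) = U ∨ U = U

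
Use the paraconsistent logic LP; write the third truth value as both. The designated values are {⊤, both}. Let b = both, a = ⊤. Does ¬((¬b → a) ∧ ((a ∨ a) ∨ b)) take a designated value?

¬b = ¬both = both
¬b → a = both → ⊤ = ⊤  [¬both ∨ ⊤]
a ∨ a = ⊤ ∨ ⊤ = ⊤
(a ∨ a) ∨ b = ⊤ ∨ both = ⊤
(¬b → a) ∧ ((a ∨ a) ∨ b) = ⊤ ∧ ⊤ = ⊤
¬((¬b → a) ∧ ((a ∨ a) ∨ b)) = ¬⊤ = ⊥
⊥ ∉ {⊤, both}.

No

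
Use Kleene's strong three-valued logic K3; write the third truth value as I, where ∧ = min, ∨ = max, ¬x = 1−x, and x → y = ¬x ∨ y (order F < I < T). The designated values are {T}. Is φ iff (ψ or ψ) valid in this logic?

No

Countermodel: φ=T, ψ=I gives I, which is not designated.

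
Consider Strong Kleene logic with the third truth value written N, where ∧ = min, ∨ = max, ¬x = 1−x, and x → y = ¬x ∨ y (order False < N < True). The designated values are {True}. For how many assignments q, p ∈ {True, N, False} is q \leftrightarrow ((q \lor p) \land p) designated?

Designated under: (q=True, p=True); (q=False, p=False).

2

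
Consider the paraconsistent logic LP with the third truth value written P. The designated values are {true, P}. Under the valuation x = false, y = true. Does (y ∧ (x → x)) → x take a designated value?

x → x = false → false = true
y ∧ (x → x) = true ∧ true = true
(y ∧ (x → x)) → x = true → false = false
false ∉ {true, P}.

No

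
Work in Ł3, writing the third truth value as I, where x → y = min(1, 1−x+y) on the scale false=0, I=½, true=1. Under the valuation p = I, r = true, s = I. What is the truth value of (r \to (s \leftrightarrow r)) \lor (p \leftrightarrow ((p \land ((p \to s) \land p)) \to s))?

I

s \leftrightarrow r = I \leftrightarrow true = I  [1 − |½−1|]
r \to (s \leftrightarrow r) = true \to I = I
p \to s = I \to I = true
(p \to s) \land p = true \land I = I
p \land ((p \to s) \land p) = I \land I = I
(p \land ((p \to s) \land p)) \to s = I \to I = true
p \leftrightarrow ((p \land ((p \to s) \land p)) \to s) = I \leftrightarrow true = I
(r \to (s \leftrightarrow r)) \lor (p \leftrightarrow ((p \land ((p \to s) \land p)) \to s)) = I \lor I = I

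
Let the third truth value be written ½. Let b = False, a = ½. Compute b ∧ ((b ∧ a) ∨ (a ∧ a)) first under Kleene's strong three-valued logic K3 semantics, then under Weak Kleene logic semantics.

False; ½

In Kleene's strong three-valued logic K3: b ∧ a = False ∧ ½ = False
a ∧ a = ½ ∧ ½ = ½
(b ∧ a) ∨ (a ∧ a) = False ∨ ½ = ½
b ∧ ((b ∧ a) ∨ (a ∧ a)) = False ∧ ½ = False
In Weak Kleene logic: b ∧ a = False ∧ ½ = ½
a ∧ a = ½ ∧ ½ = ½
(b ∧ a) ∨ (a ∧ a) = ½ ∨ ½ = ½
b ∧ ((b ∧ a) ∨ (a ∧ a)) = False ∧ ½ = ½
They differ because Kleene's strong three-valued logic K3 and Weak Kleene logic treat ½ differently under the binary connectives.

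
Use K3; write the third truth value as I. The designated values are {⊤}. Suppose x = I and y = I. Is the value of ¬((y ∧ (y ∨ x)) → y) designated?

y ∨ x = I ∨ I = I
y ∧ (y ∨ x) = I ∧ I = I
(y ∧ (y ∨ x)) → y = I → I = I
¬((y ∧ (y ∨ x)) → y) = ¬I = I
I ∉ {⊤}.

No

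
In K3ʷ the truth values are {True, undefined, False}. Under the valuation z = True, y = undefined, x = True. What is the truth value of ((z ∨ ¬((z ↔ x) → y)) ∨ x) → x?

undefined

z ↔ x = True ↔ True = True
(z ↔ x) → y = True → undefined = undefined  [any arg is the third value ⇒ result is the third value]
¬((z ↔ x) → y) = ¬undefined = undefined
z ∨ ¬((z ↔ x) → y) = True ∨ undefined = undefined
(z ∨ ¬((z ↔ x) → y)) ∨ x = undefined ∨ True = undefined
((z ∨ ¬((z ↔ x) → y)) ∨ x) → x = undefined → True = undefined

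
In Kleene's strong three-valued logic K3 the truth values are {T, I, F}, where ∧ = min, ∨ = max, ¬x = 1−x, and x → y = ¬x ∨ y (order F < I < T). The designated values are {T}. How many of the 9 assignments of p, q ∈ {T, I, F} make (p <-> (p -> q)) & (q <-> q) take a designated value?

1

Designated under: (p=T, q=T).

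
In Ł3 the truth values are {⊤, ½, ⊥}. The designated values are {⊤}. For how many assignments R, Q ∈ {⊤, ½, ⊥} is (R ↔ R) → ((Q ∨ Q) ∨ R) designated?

Of the 9 assignments, 5 give a value in {⊤}.

5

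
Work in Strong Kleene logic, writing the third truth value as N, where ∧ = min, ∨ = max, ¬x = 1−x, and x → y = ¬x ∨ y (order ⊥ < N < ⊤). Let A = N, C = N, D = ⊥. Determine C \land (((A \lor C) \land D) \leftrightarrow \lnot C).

A \lor C = N \lor N = N
(A \lor C) \land D = N \land ⊥ = ⊥
\lnot C = \lnot N = N
((A \lor C) \land D) \leftrightarrow \lnot C = ⊥ \leftrightarrow N = N
C \land (((A \lor C) \land D) \leftrightarrow \lnot C) = N \land N = N

N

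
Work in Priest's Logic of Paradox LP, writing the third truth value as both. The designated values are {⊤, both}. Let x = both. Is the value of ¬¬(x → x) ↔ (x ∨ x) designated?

Yes

x → x = both → both = both  [¬both ∨ both]
¬(x → x) = ¬both = both
¬¬(x → x) = ¬both = both
x ∨ x = both ∨ both = both
¬¬(x → x) ↔ (x ∨ x) = both ↔ both = both
both ∈ {⊤, both}.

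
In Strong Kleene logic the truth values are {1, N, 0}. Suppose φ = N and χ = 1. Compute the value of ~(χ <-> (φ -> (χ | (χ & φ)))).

0

χ & φ = 1 & N = N
χ | (χ & φ) = 1 | N = 1
φ -> (χ | (χ & φ)) = N -> 1 = 1  [~N | 1]
χ <-> (φ -> (χ | (χ & φ))) = 1 <-> 1 = 1
~(χ <-> (φ -> (χ | (χ & φ)))) = ~1 = 0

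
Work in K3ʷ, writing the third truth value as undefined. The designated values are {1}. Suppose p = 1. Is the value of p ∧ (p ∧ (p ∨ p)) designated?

p ∨ p = 1 ∨ 1 = 1
p ∧ (p ∨ p) = 1 ∧ 1 = 1
p ∧ (p ∧ (p ∨ p)) = 1 ∧ 1 = 1
1 ∈ {1}.

Yes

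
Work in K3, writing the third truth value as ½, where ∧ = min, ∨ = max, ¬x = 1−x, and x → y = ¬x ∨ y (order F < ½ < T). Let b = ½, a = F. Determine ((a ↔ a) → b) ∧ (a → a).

½

a ↔ a = F ↔ F = T
(a ↔ a) → b = T → ½ = ½
a → a = F → F = T
((a ↔ a) → b) ∧ (a → a) = ½ ∧ T = ½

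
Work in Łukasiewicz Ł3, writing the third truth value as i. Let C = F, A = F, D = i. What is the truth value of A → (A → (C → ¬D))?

¬D = ¬i = i
C → ¬D = F → i = T  [min(1, 1−0+½)]
A → (C → ¬D) = F → T = T
A → (A → (C → ¬D)) = F → T = T

T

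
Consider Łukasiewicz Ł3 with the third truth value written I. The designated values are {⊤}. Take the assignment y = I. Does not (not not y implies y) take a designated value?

No

not y = not I = I
not not y = not I = I
not not y implies y = I implies I = ⊤  [min(1, 1−½+½)]
not (not not y implies y) = not ⊤ = ⊥
⊥ ∉ {⊤}.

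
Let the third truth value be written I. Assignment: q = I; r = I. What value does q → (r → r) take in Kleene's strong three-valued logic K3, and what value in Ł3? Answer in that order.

In Kleene's strong three-valued logic K3: r → r = I → I = I
q → (r → r) = I → I = I
In Ł3: r → r = I → I = ⊤
q → (r → r) = I → ⊤ = ⊤
They differ because Kleene's strong three-valued logic K3 and Ł3 treat I differently under implication.

I; ⊤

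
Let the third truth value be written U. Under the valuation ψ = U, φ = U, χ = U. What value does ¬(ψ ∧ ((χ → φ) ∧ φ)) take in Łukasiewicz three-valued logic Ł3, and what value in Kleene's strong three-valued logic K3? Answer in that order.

In Łukasiewicz three-valued logic Ł3: χ → φ = U → U = true  [min(1, 1−½+½)]
(χ → φ) ∧ φ = true ∧ U = U
ψ ∧ ((χ → φ) ∧ φ) = U ∧ U = U
¬(ψ ∧ ((χ → φ) ∧ φ)) = ¬U = U
In Kleene's strong three-valued logic K3: χ → φ = U → U = U  [¬U ∨ U]
(χ → φ) ∧ φ = U ∧ U = U
ψ ∧ ((χ → φ) ∧ φ) = U ∧ U = U
¬(ψ ∧ ((χ → φ) ∧ φ)) = ¬U = U

U; U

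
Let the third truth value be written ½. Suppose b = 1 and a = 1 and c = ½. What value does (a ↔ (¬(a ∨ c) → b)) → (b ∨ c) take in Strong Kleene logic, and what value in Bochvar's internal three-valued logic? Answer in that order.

1; ½

In Strong Kleene logic: a ∨ c = 1 ∨ ½ = 1
¬(a ∨ c) = ¬1 = 0
¬(a ∨ c) → b = 0 → 1 = 1
a ↔ (¬(a ∨ c) → b) = 1 ↔ 1 = 1
b ∨ c = 1 ∨ ½ = 1
(a ↔ (¬(a ∨ c) → b)) → (b ∨ c) = 1 → 1 = 1
In Bochvar's internal three-valued logic: a ∨ c = 1 ∨ ½ = ½
¬(a ∨ c) = ¬½ = ½
¬(a ∨ c) → b = ½ → 1 = ½  [any arg is the third value ⇒ result is the third value]
a ↔ (¬(a ∨ c) → b) = 1 ↔ ½ = ½
b ∨ c = 1 ∨ ½ = ½
(a ↔ (¬(a ∨ c) → b)) → (b ∨ c) = ½ → ½ = ½
They differ because Strong Kleene logic and Bochvar's internal three-valued logic treat ½ differently under the binary connectives.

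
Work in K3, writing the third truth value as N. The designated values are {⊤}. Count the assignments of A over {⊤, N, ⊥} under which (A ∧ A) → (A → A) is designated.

A=⊤: ⊤ ✓
A=N: N ·
A=⊥: ⊤ ✓

2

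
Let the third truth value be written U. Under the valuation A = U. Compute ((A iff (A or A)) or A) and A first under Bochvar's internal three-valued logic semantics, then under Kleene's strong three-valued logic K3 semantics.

U; U

In Bochvar's internal three-valued logic: A or A = U or U = U
A iff (A or A) = U iff U = U
(A iff (A or A)) or A = U or U = U
((A iff (A or A)) or A) and A = U and U = U
In Kleene's strong three-valued logic K3: A or A = U or U = U
A iff (A or A) = U iff U = U
(A iff (A or A)) or A = U or U = U
((A iff (A or A)) or A) and A = U and U = U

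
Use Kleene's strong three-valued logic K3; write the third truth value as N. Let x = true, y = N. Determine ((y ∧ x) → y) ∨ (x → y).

y ∧ x = N ∧ true = N
(y ∧ x) → y = N → N = N
x → y = true → N = N
((y ∧ x) → y) ∨ (x → y) = N ∨ N = N

N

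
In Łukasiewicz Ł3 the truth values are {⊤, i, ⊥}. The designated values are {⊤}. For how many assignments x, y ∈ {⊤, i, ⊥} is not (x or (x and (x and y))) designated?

Designated under: (x=⊥, y=⊤); (x=⊥, y=i); (x=⊥, y=⊥).

3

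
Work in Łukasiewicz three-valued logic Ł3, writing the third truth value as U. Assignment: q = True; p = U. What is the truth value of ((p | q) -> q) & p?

U

p | q = U | True = True
(p | q) -> q = True -> True = True
((p | q) -> q) & p = True & U = U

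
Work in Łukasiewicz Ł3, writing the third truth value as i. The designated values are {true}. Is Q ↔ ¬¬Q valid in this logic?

Every assignment of Q over {true, i, false} gives a value in {true}.
In particular, with Q=i: Q ↔ ¬¬Q = true.

Yes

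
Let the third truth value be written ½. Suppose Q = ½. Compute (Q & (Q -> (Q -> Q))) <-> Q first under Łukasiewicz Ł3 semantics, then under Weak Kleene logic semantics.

In Łukasiewicz Ł3: Q -> Q = ½ -> ½ = T  [min(1, 1−½+½)]
Q -> (Q -> Q) = ½ -> T = T
Q & (Q -> (Q -> Q)) = ½ & T = ½
(Q & (Q -> (Q -> Q))) <-> Q = ½ <-> ½ = T
In Weak Kleene logic: Q -> Q = ½ -> ½ = ½  [any arg is the third value ⇒ result is the third value]
Q -> (Q -> Q) = ½ -> ½ = ½
Q & (Q -> (Q -> Q)) = ½ & ½ = ½
(Q & (Q -> (Q -> Q))) <-> Q = ½ <-> ½ = ½
They differ because Łukasiewicz Ł3 and Weak Kleene logic treat ½ differently under the binary connectives.

T; ½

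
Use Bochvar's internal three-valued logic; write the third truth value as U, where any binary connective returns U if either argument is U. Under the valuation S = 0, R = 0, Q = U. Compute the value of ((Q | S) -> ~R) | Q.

U

Q | S = U | 0 = U
~R = ~0 = 1
(Q | S) -> ~R = U -> 1 = U  [any arg is the third value ⇒ result is the third value]
((Q | S) -> ~R) | Q = U | U = U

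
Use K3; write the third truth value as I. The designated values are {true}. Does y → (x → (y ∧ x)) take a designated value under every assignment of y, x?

Countermodel: y=true, x=I gives I, which is not designated.

No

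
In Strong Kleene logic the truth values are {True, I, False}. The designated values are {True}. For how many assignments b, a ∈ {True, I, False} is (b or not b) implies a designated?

3

Designated under: (b=True, a=True); (b=I, a=True); (b=False, a=True).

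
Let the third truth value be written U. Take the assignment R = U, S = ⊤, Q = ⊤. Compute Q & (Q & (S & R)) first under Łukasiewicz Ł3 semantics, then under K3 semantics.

In Łukasiewicz Ł3: S & R = ⊤ & U = U
Q & (S & R) = ⊤ & U = U
Q & (Q & (S & R)) = ⊤ & U = U
In K3: S & R = ⊤ & U = U
Q & (S & R) = ⊤ & U = U
Q & (Q & (S & R)) = ⊤ & U = U

U; U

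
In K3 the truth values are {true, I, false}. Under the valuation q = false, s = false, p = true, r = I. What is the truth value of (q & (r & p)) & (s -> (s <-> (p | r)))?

r & p = I & true = I
q & (r & p) = false & I = false
p | r = true | I = true
s <-> (p | r) = false <-> true = false
s -> (s <-> (p | r)) = false -> false = true
(q & (r & p)) & (s -> (s <-> (p | r))) = false & true = false

false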